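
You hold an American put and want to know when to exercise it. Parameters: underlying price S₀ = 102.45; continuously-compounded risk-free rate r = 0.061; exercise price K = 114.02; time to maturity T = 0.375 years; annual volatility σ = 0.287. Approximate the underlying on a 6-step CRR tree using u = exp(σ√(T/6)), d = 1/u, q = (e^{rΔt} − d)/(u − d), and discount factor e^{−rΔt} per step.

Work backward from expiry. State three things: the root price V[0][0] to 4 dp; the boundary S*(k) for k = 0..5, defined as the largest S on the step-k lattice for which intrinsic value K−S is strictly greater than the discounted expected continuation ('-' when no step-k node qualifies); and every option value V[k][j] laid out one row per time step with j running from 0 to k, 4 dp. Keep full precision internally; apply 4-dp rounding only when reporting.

Δt=0.06250  u=1.07439  d=0.93076  q=0.50867  discount=0.99619
step 6 (expiry): payoffs max(K−S,0) = 47.4087 37.1301 25.2654 11.5700 0.0000 0.0000 0.0000
step 5: (k=5,j=0): S=71.5663, (K−S)⁺=42.4537, hold=42.0198 ⇒ V=42.4537 exercise | (k=5,j=1): S=82.6095, (K−S)⁺=31.4105, hold=30.9766 ⇒ V=31.4105 exercise | (k=5,j=2): S=95.3567, (K−S)⁺=18.6633, hold=18.2294 ⇒ V=18.6633 exercise | (k=5,j=3): S=110.0709, (K−S)⁺=3.9491, hold=5.6631 ⇒ V=5.6631 continue | (k=5,j=4): S=127.0556, (K−S)⁺=0.0000, hold=0.0000 ⇒ V=0.0000 continue | (k=5,j=5): S=146.6612, (K−S)⁺=0.0000, hold=0.0000 ⇒ V=0.0000 continue  boundary S*=95.3567
step 4: (k=4,j=0): S=76.8899, (K−S)⁺=37.1301, hold=36.6962 ⇒ V=37.1301 exercise | (k=4,j=1): S=88.7546, (K−S)⁺=25.2654, hold=24.8316 ⇒ V=25.2654 exercise | (k=4,j=2): S=102.4500, (K−S)⁺=11.5700, hold=12.0047 ⇒ V=12.0047 continue | (k=4,j=3): S=118.2587, (K−S)⁺=0.0000, hold=2.7719 ⇒ V=2.7719 continue | (k=4,j=4): S=136.5069, (K−S)⁺=0.0000, hold=0.0000 ⇒ V=0.0000 continue  boundary S*=88.7546
step 3: (k=3,j=0): S=82.6095, (K−S)⁺=31.4105, hold=30.9766 ⇒ V=31.4105 exercise | (k=3,j=1): S=95.3567, (K−S)⁺=18.6633, hold=18.4497 ⇒ V=18.6633 exercise | (k=3,j=2): S=110.0709, (K−S)⁺=3.9491, hold=7.2805 ⇒ V=7.2805 continue | (k=3,j=3): S=127.0556, (K−S)⁺=0.0000, hold=1.3567 ⇒ V=1.3567 continue  boundary S*=95.3567
step 2: (k=2,j=0): S=88.7546, (K−S)⁺=25.2654, hold=24.8316 ⇒ V=25.2654 exercise | (k=2,j=1): S=102.4500, (K−S)⁺=11.5700, hold=12.8242 ⇒ V=12.8242 continue | (k=2,j=2): S=118.2587, (K−S)⁺=0.0000, hold=4.2510 ⇒ V=4.2510 continue  boundary S*=88.7546
step 1: (k=1,j=0): S=95.3567, (K−S)⁺=18.6633, hold=18.8650 ⇒ V=18.8650 continue | (k=1,j=1): S=110.0709, (K−S)⁺=3.9491, hold=8.4311 ⇒ V=8.4311 continue  boundary S*=-
step 0: (k=0,j=0): S=102.4500, (K−S)⁺=11.5700, hold=13.5060 ⇒ V=13.5060 continue  boundary S*=-

price = 13.5060
boundary = - - 88.7546 95.3567 88.7546 95.3567
tree:
13.5060
18.8650 8.4311
25.2654 12.8242 4.2510
31.4105 18.6633 7.2805 1.3567
37.1301 25.2654 12.0047 2.7719 0.0000
42.4537 31.4105 18.6633 5.6631 0.0000 0.0000
47.4087 37.1301 25.2654 11.5700 0.0000 0.0000 0.0000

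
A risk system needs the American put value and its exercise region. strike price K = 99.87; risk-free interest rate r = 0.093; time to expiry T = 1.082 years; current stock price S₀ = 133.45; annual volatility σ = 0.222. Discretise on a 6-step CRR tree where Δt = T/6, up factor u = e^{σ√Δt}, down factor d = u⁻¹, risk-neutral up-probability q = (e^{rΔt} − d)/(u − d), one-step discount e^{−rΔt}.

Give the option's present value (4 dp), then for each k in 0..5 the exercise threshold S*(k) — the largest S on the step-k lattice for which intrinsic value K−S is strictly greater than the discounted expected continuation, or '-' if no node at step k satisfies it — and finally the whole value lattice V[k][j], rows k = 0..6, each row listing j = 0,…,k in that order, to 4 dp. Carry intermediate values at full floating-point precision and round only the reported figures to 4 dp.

Δt=0.18033, u=1.09886, d=0.91003, q=0.56601, disc=e^(-rΔt)=0.98337
k=6 terminal: V=max(K-S,0) → 24.0711 8.3432 0.0000 0.0000 0.0000 0.0000 0.0000
k=5: j=0 S=83.2925 intr=16.5775 cont=14.9166 V=16.5775[EX]; j=1 S=100.5752 intr=0.0000 cont=3.5606 V=3.5606[hold]; j=2 S=121.4440 intr=0.0000 cont=0.0000 V=0.0000[hold]; j=3 S=146.6429 intr=0.0000 cont=0.0000 V=0.0000[hold]; j=4 S=177.0706 intr=0.0000 cont=0.0000 V=0.0000[hold]; j=5 S=213.8117 intr=0.0000 cont=0.0000 V=0.0000[hold]  S*(5)=83.2925
k=4: j=0 S=91.5268 intr=8.3432 cont=9.0566 V=9.0566[hold]; j=1 S=110.5181 intr=0.0000 cont=1.5196 V=1.5196[hold]; j=2 S=133.4500 intr=0.0000 cont=0.0000 V=0.0000[hold]; j=3 S=161.1401 intr=0.0000 cont=0.0000 V=0.0000[hold]; j=4 S=194.5758 intr=0.0000 cont=0.0000 V=0.0000[hold]  S*(4)=-
k=3: j=0 S=100.5752 intr=0.0000 cont=4.7109 V=4.7109[hold]; j=1 S=121.4440 intr=0.0000 cont=0.6485 V=0.6485[hold]; j=2 S=146.6429 intr=0.0000 cont=0.0000 V=0.0000[hold]; j=3 S=177.0706 intr=0.0000 cont=0.0000 V=0.0000[hold]  S*(3)=-
k=2: j=0 S=110.5181 intr=0.0000 cont=2.3714 V=2.3714[hold]; j=1 S=133.4500 intr=0.0000 cont=0.2768 V=0.2768[hold]; j=2 S=161.1401 intr=0.0000 cont=0.0000 V=0.0000[hold]  S*(2)=-
k=1: j=0 S=121.4440 intr=0.0000 cont=1.1661 V=1.1661[hold]; j=1 S=146.6429 intr=0.0000 cont=0.1181 V=0.1181[hold]  S*(1)=-
k=0: j=0 S=133.4500 intr=0.0000 cont=0.5634 V=0.5634[hold]  S*(0)=-

price = 0.5634
boundary = - - - - - 83.2925
tree:
0.5634
1.1661 0.1181
2.3714 0.2768 0.0000
4.7109 0.6485 0.0000 0.0000
9.0566 1.5196 0.0000 0.0000 0.0000
16.5775 3.5606 0.0000 0.0000 0.0000 0.0000
24.0711 8.3432 0.0000 0.0000 0.0000 0.0000 0.0000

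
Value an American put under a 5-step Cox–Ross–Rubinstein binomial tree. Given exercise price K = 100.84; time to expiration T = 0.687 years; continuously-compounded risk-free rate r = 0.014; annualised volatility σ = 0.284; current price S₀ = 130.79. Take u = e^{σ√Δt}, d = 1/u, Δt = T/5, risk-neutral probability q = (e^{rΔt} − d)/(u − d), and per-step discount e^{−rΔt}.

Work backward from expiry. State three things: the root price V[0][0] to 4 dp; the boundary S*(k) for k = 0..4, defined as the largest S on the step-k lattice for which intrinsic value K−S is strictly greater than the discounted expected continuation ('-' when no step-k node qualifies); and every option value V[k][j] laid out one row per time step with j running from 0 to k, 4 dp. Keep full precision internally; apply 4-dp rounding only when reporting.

params: Δt=0.13740 u=1.11101 d=0.90008 q=0.48283 e^(-rΔt)=0.99808
t_5 payoffs: 23.5755 5.4687 0.0000 0.0000 0.0000 0.0000
t_4: node(4,0) S=85.8418 payoff=14.9982 vs cont=14.8044 → 14.9982 [stop]  node(4,1) S=105.9587 payoff=0.0000 vs cont=2.8228 → 2.8228 [wait]  node(4,2) S=130.7900 payoff=0.0000 vs cont=0.0000 → 0.0000 [wait]  node(4,3) S=161.4405 payoff=0.0000 vs cont=0.0000 → 0.0000 [wait]  node(4,4) S=199.2738 payoff=0.0000 vs cont=0.0000 → 0.0000 [wait]  ⇒ S*(4)=85.8418
t_3: node(3,0) S=95.3713 payoff=5.4687 vs cont=9.1020 → 9.1020 [wait]  node(3,1) S=117.7215 payoff=0.0000 vs cont=1.4570 → 1.4570 [wait]  node(3,2) S=145.3093 payoff=0.0000 vs cont=0.0000 → 0.0000 [wait]  node(3,3) S=179.3624 payoff=0.0000 vs cont=0.0000 → 0.0000 [wait]  ⇒ S*(3)=-
t_2: node(2,0) S=105.9587 payoff=0.0000 vs cont=5.4003 → 5.4003 [wait]  node(2,1) S=130.7900 payoff=0.0000 vs cont=0.7521 → 0.7521 [wait]  node(2,2) S=161.4405 payoff=0.0000 vs cont=0.0000 → 0.0000 [wait]  ⇒ S*(2)=-
t_1: node(1,0) S=117.7215 payoff=0.0000 vs cont=3.1499 → 3.1499 [wait]  node(1,1) S=145.3093 payoff=0.0000 vs cont=0.3882 → 0.3882 [wait]  ⇒ S*(1)=-
t_0: node(0,0) S=130.7900 payoff=0.0000 vs cont=1.8130 → 1.8130 [wait]  ⇒ S*(0)=-

price = 1.8130
boundary = - - - - 85.8418
tree:
1.8130
3.1499 0.3882
5.4003 0.7521 0.0000
9.1020 1.4570 0.0000 0.0000
14.9982 2.8228 0.0000 0.0000 0.0000
23.5755 5.4687 0.0000 0.0000 0.0000 0.0000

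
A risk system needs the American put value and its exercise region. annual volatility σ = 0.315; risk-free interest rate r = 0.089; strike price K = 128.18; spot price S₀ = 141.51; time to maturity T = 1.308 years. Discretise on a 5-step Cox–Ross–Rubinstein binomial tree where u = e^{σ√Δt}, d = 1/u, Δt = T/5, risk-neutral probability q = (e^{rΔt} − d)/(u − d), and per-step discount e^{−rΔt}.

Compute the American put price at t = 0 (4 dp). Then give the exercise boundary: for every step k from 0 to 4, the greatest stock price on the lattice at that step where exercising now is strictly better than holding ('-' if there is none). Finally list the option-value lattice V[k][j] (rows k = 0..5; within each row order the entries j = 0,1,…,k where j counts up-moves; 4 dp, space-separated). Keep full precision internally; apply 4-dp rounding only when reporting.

price = 8.9036
boundary = - - - 87.2723 102.5290
tree:
8.9036
15.4057 3.5912
25.7308 7.0258 0.7358
40.9077 13.5496 1.6113 0.0000
53.8942 25.6510 3.5286 0.0000 0.0000
64.9482 40.9077 7.7272 0.0000 0.0000 0.0000

params: Δt=0.26160 u=1.17482 d=0.85120 q=0.53260 e^(-rΔt)=0.97699
t_5 payoffs: 64.9482 40.9077 7.7272 0.0000 0.0000 0.0000
t_4: node(4,0) S=74.2858 payoff=53.8942 vs cont=50.9443 → 53.8942 [stop]  node(4,1) S=102.5290 payoff=25.6510 vs cont=22.7012 → 25.6510 [stop]  node(4,2) S=141.5100 payoff=0.0000 vs cont=3.5286 → 3.5286 [wait]  node(4,3) S=195.3115 payoff=0.0000 vs cont=0.0000 → 0.0000 [wait]  node(4,4) S=269.5680 payoff=0.0000 vs cont=0.0000 → 0.0000 [wait]  ⇒ S*(4)=102.5290
t_3: node(3,0) S=87.2723 payoff=40.9077 vs cont=37.9579 → 40.9077 [stop]  node(3,1) S=120.4528 payoff=7.7272 vs cont=13.5496 → 13.5496 [wait]  node(3,2) S=166.2484 payoff=0.0000 vs cont=1.6113 → 1.6113 [wait]  node(3,3) S=229.4553 payoff=0.0000 vs cont=0.0000 → 0.0000 [wait]  ⇒ S*(3)=87.2723
t_2: node(2,0) S=102.5290 payoff=25.6510 vs cont=25.7308 → 25.7308 [wait]  node(2,1) S=141.5100 payoff=0.0000 vs cont=7.0258 → 7.0258 [wait]  node(2,2) S=195.3115 payoff=0.0000 vs cont=0.7358 → 0.7358 [wait]  ⇒ S*(2)=-
t_1: node(1,0) S=120.4528 payoff=7.7272 vs cont=15.4057 → 15.4057 [wait]  node(1,1) S=166.2484 payoff=0.0000 vs cont=3.5912 → 3.5912 [wait]  ⇒ S*(1)=-
t_0: node(0,0) S=141.5100 payoff=0.0000 vs cont=8.9036 → 8.9036 [wait]  ⇒ S*(0)=-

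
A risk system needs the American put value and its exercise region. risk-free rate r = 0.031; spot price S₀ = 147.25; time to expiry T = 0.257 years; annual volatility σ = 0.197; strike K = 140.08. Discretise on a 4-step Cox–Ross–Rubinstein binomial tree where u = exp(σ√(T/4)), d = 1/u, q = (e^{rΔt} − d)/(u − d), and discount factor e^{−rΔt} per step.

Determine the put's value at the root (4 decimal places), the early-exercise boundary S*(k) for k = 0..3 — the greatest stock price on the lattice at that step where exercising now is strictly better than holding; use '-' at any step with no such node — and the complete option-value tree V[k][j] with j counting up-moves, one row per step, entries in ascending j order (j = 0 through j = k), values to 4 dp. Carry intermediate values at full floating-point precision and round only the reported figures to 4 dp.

price = 2.8131
boundary = - - - 126.7641
tree:
2.8131
4.8878 0.8106
8.2446 1.6491 0.0000
13.3159 3.3549 0.0000 0.0000
19.4904 6.8253 0.0000 0.0000 0.0000

params: Δt=0.06425 u=1.05120 d=0.95129 q=0.50747 e^(-rΔt)=0.99801
t_4 payoffs: 19.4904 6.8253 0.0000 0.0000 0.0000
t_3: node(3,0) S=126.7641 payoff=13.3159 vs cont=13.0372 → 13.3159 [stop]  node(3,1) S=140.0777 payoff=0.0023 vs cont=3.3549 → 3.3549 [wait]  node(3,2) S=154.7896 payoff=0.0000 vs cont=0.0000 → 0.0000 [wait]  node(3,3) S=171.0466 payoff=0.0000 vs cont=0.0000 → 0.0000 [wait]  ⇒ S*(3)=126.7641
t_2: node(2,0) S=133.2547 payoff=6.8253 vs cont=8.2446 → 8.2446 [wait]  node(2,1) S=147.2500 payoff=0.0000 vs cont=1.6491 → 1.6491 [wait]  node(2,2) S=162.7152 payoff=0.0000 vs cont=0.0000 → 0.0000 [wait]  ⇒ S*(2)=-
t_1: node(1,0) S=140.0777 payoff=0.0023 vs cont=4.8878 → 4.8878 [wait]  node(1,1) S=154.7896 payoff=0.0000 vs cont=0.8106 → 0.8106 [wait]  ⇒ S*(1)=-
t_0: node(0,0) S=147.2500 payoff=0.0000 vs cont=2.8131 → 2.8131 [wait]  ⇒ S*(0)=-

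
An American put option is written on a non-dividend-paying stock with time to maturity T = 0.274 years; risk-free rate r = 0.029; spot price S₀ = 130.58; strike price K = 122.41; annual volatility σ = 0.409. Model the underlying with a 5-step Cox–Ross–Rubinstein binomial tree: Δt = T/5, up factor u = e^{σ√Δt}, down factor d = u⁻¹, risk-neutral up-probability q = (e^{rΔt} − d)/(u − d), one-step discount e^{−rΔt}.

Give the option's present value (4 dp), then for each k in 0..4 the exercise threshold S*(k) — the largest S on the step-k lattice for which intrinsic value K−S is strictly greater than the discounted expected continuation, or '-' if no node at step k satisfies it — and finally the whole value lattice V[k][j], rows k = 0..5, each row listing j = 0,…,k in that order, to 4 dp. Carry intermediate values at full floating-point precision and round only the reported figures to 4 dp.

Δt=0.05480  u=1.10048  d=0.90870  q=0.48438  discount=0.99841
step 5 (expiry): payoffs max(K−S,0) = 41.5060 24.4310 3.7524 0.0000 0.0000 0.0000
step 4: (k=4,j=0): S=89.0331, (K−S)⁺=33.3769, hold=33.1825 ⇒ V=33.3769 exercise | (k=4,j=1): S=107.8237, (K−S)⁺=14.5863, hold=14.3920 ⇒ V=14.5863 exercise | (k=4,j=2): S=130.5800, (K−S)⁺=0.0000, hold=1.9318 ⇒ V=1.9318 continue | (k=4,j=3): S=158.1391, (K−S)⁺=0.0000, hold=0.0000 ⇒ V=0.0000 continue | (k=4,j=4): S=191.5146, (K−S)⁺=0.0000, hold=0.0000 ⇒ V=0.0000 continue  boundary S*=107.8237
step 3: (k=3,j=0): S=97.9790, (K−S)⁺=24.4310, hold=24.2367 ⇒ V=24.4310 exercise | (k=3,j=1): S=118.6576, (K−S)⁺=3.7524, hold=8.4434 ⇒ V=8.4434 continue | (k=3,j=2): S=143.7004, (K−S)⁺=0.0000, hold=0.9945 ⇒ V=0.9945 continue | (k=3,j=3): S=174.0286, (K−S)⁺=0.0000, hold=0.0000 ⇒ V=0.0000 continue  boundary S*=97.9790
step 2: (k=2,j=0): S=107.8237, (K−S)⁺=14.5863, hold=16.6605 ⇒ V=16.6605 continue | (k=2,j=1): S=130.5800, (K−S)⁺=0.0000, hold=4.8276 ⇒ V=4.8276 continue | (k=2,j=2): S=158.1391, (K−S)⁺=0.0000, hold=0.5120 ⇒ V=0.5120 continue  boundary S*=-
step 1: (k=1,j=0): S=118.6576, (K−S)⁺=3.7524, hold=10.9116 ⇒ V=10.9116 continue | (k=1,j=1): S=143.7004, (K−S)⁺=0.0000, hold=2.7329 ⇒ V=2.7329 continue  boundary S*=-
step 0: (k=0,j=0): S=130.5800, (K−S)⁺=0.0000, hold=6.9390 ⇒ V=6.9390 continue  boundary S*=-

price = 6.9390
boundary = - - - 97.9790 107.8237
tree:
6.9390
10.9116 2.7329
16.6605 4.8276 0.5120
24.4310 8.4434 0.9945 0.0000
33.3769 14.5863 1.9318 0.0000 0.0000
41.5060 24.4310 3.7524 0.0000 0.0000 0.0000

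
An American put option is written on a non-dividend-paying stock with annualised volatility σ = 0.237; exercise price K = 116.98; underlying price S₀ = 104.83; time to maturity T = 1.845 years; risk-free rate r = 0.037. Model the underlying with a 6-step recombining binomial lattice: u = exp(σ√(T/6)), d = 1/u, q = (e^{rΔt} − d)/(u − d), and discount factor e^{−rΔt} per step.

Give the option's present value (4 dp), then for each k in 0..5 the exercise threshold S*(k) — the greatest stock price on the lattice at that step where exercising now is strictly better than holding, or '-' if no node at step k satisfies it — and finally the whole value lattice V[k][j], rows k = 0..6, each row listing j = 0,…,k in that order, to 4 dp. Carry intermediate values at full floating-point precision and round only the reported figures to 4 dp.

params: Δt=0.30750 u=1.14045 d=0.87685 q=0.51060 e^(-rΔt)=0.98869
t_6 payoffs: 69.3338 55.0101 36.3804 12.1500 0.0000 0.0000 0.0000
t_5: node(5,0) S=54.3381 payoff=62.6419 vs cont=61.3185 → 62.6419 [stop]  node(5,1) S=70.6736 payoff=46.3064 vs cont=44.9831 → 46.3064 [stop]  node(5,2) S=91.9199 payoff=25.0601 vs cont=23.7367 → 25.0601 [stop]  node(5,3) S=119.5534 payoff=0.0000 vs cont=5.8789 → 5.8789 [wait]  node(5,4) S=155.4942 payoff=0.0000 vs cont=0.0000 → 0.0000 [wait]  node(5,5) S=202.2398 payoff=0.0000 vs cont=0.0000 → 0.0000 [wait]  ⇒ S*(5)=91.9199
t_4: node(4,0) S=61.9699 payoff=55.0101 vs cont=53.6867 → 55.0101 [stop]  node(4,1) S=80.5996 payoff=36.3804 vs cont=35.0570 → 36.3804 [stop]  node(4,2) S=104.8300 payoff=12.1500 vs cont=15.0935 → 15.0935 [wait]  node(4,3) S=136.3446 payoff=0.0000 vs cont=2.8446 → 2.8446 [wait]  node(4,4) S=177.3334 payoff=0.0000 vs cont=0.0000 → 0.0000 [wait]  ⇒ S*(4)=80.5996
t_3: node(3,0) S=70.6736 payoff=46.3064 vs cont=44.9831 → 46.3064 [stop]  node(3,1) S=91.9199 payoff=25.0601 vs cont=25.2227 → 25.2227 [wait]  node(3,2) S=119.5534 payoff=0.0000 vs cont=8.7392 → 8.7392 [wait]  node(3,3) S=155.4942 payoff=0.0000 vs cont=1.3764 → 1.3764 [wait]  ⇒ S*(3)=70.6736
t_2: node(2,0) S=80.5996 payoff=36.3804 vs cont=35.1390 → 36.3804 [stop]  node(2,1) S=104.8300 payoff=12.1500 vs cont=16.6161 → 16.6161 [wait]  node(2,2) S=136.3446 payoff=0.0000 vs cont=4.9234 → 4.9234 [wait]  ⇒ S*(2)=80.5996
t_1: node(1,0) S=91.9199 payoff=25.0601 vs cont=25.9913 → 25.9913 [wait]  node(1,1) S=119.5534 payoff=0.0000 vs cont=10.5254 → 10.5254 [wait]  ⇒ S*(1)=-
t_0: node(0,0) S=104.8300 payoff=12.1500 vs cont=17.8897 → 17.8897 [wait]  ⇒ S*(0)=-

price = 17.8897
boundary = - - 80.5996 70.6736 80.5996 91.9199
tree:
17.8897
25.9913 10.5254
36.3804 16.6161 4.9234
46.3064 25.2227 8.7392 1.3764
55.0101 36.3804 15.0935 2.8446 0.0000
62.6419 46.3064 25.0601 5.8789 0.0000 0.0000
69.3338 55.0101 36.3804 12.1500 0.0000 0.0000 0.0000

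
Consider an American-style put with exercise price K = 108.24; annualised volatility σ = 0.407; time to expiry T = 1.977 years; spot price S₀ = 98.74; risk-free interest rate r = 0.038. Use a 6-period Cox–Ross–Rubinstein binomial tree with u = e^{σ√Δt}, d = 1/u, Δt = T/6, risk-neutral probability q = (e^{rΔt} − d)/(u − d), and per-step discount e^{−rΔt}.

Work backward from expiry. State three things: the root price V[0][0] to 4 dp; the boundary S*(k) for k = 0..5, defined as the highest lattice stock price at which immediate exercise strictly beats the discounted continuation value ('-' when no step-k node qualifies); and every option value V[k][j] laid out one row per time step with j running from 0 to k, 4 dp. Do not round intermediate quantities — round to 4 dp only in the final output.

Δt=0.32950  u=1.26317  d=0.79166  q=0.46858  discount=0.98756
step 6 (expiry): payoffs max(K−S,0) = 83.9338 69.4569 46.3575 9.5000 0.0000 0.0000 0.0000
step 5: (k=5,j=0): S=30.7029, (K−S)⁺=77.5371, hold=76.1903 ⇒ V=77.5371 exercise | (k=5,j=1): S=48.9897, (K−S)⁺=59.2503, hold=57.9035 ⇒ V=59.2503 exercise | (k=5,j=2): S=78.1683, (K−S)⁺=30.0717, hold=28.7249 ⇒ V=30.0717 exercise | (k=5,j=3): S=124.7257, (K−S)⁺=0.0000, hold=4.9857 ⇒ V=4.9857 continue | (k=5,j=4): S=199.0129, (K−S)⁺=0.0000, hold=0.0000 ⇒ V=0.0000 continue | (k=5,j=5): S=317.5460, (K−S)⁺=0.0000, hold=0.0000 ⇒ V=0.0000 continue  boundary S*=78.1683
step 4: (k=4,j=0): S=38.7831, (K−S)⁺=69.4569, hold=68.1101 ⇒ V=69.4569 exercise | (k=4,j=1): S=61.8825, (K−S)⁺=46.3575, hold=45.0107 ⇒ V=46.3575 exercise | (k=4,j=2): S=98.7400, (K−S)⁺=9.5000, hold=18.0890 ⇒ V=18.0890 continue | (k=4,j=3): S=157.5500, (K−S)⁺=0.0000, hold=2.6165 ⇒ V=2.6165 continue | (k=4,j=4): S=251.3876, (K−S)⁺=0.0000, hold=0.0000 ⇒ V=0.0000 continue  boundary S*=61.8825
step 3: (k=3,j=0): S=48.9897, (K−S)⁺=59.2503, hold=57.9035 ⇒ V=59.2503 exercise | (k=3,j=1): S=78.1683, (K−S)⁺=30.0717, hold=32.6995 ⇒ V=32.6995 continue | (k=3,j=2): S=124.7257, (K−S)⁺=0.0000, hold=10.7041 ⇒ V=10.7041 continue | (k=3,j=3): S=199.0129, (K−S)⁺=0.0000, hold=1.3732 ⇒ V=1.3732 continue  boundary S*=48.9897
step 2: (k=2,j=0): S=61.8825, (K−S)⁺=46.3575, hold=46.2267 ⇒ V=46.3575 exercise | (k=2,j=1): S=98.7400, (K−S)⁺=9.5000, hold=22.1142 ⇒ V=22.1142 continue | (k=2,j=2): S=157.5500, (K−S)⁺=0.0000, hold=6.2530 ⇒ V=6.2530 continue  boundary S*=61.8825
step 1: (k=1,j=0): S=78.1683, (K−S)⁺=30.0717, hold=34.5621 ⇒ V=34.5621 continue | (k=1,j=1): S=124.7257, (K−S)⁺=0.0000, hold=14.4993 ⇒ V=14.4993 continue  boundary S*=-
step 0: (k=0,j=0): S=98.7400, (K−S)⁺=9.5000, hold=24.8480 ⇒ V=24.8480 continue  boundary S*=-

price = 24.8480
boundary = - - 61.8825 48.9897 61.8825 78.1683
tree:
24.8480
34.5621 14.4993
46.3575 22.1142 6.2530
59.2503 32.6995 10.7041 1.3732
69.4569 46.3575 18.0890 2.6165 0.0000
77.5371 59.2503 30.0717 4.9857 0.0000 0.0000
83.9338 69.4569 46.3575 9.5000 0.0000 0.0000 0.0000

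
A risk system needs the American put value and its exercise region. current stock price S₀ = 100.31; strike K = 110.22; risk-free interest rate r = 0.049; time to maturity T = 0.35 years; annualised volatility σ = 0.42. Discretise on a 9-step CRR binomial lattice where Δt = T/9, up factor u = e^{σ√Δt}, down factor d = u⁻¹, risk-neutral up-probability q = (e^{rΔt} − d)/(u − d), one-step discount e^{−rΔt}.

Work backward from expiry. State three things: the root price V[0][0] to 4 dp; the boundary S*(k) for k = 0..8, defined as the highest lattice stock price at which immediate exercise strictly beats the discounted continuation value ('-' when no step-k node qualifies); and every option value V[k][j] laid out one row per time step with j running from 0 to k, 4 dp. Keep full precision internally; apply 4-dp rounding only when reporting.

params: Δt=0.03889 u=1.08635 d=0.92051 q=0.49081 e^(-rΔt)=0.99810
t_9 payoffs: 62.6197 54.0440 43.9233 31.9793 17.8834 1.2481 0.0000 0.0000 0.0000 0.0000
t_8: node(8,0) S=51.7107 payoff=58.5093 vs cont=58.2995 → 58.5093 [stop]  node(8,1) S=61.0269 payoff=49.1931 vs cont=48.9833 → 49.1931 [stop]  node(8,2) S=72.0215 payoff=38.1985 vs cont=37.9887 → 38.1985 [stop]  node(8,3) S=84.9969 payoff=25.2231 vs cont=25.0132 → 25.2231 [stop]  node(8,4) S=100.3100 payoff=9.9100 vs cont=9.7002 → 9.9100 [stop]  node(8,5) S=118.3819 payoff=0.0000 vs cont=0.6343 → 0.6343 [wait]  node(8,6) S=139.7096 payoff=0.0000 vs cont=0.0000 → 0.0000 [wait]  node(8,7) S=164.8797 payoff=0.0000 vs cont=0.0000 → 0.0000 [wait]  node(8,8) S=194.5845 payoff=0.0000 vs cont=0.0000 → 0.0000 [wait]  ⇒ S*(8)=100.3100
t_7: node(7,0) S=56.1760 payoff=54.0440 vs cont=53.8342 → 54.0440 [stop]  node(7,1) S=66.2967 payoff=43.9233 vs cont=43.7135 → 43.9233 [stop]  node(7,2) S=78.2407 payoff=31.9793 vs cont=31.7695 → 31.9793 [stop]  node(7,3) S=92.3366 payoff=17.8834 vs cont=17.6736 → 17.8834 [stop]  node(7,4) S=108.9719 payoff=1.2481 vs cont=5.3472 → 5.3472 [wait]  node(7,5) S=128.6044 payoff=0.0000 vs cont=0.3224 → 0.3224 [wait]  node(7,6) S=151.7738 payoff=0.0000 vs cont=0.0000 → 0.0000 [wait]  node(7,7) S=179.1174 payoff=0.0000 vs cont=0.0000 → 0.0000 [wait]  ⇒ S*(7)=92.3366
t_6: node(6,0) S=61.0269 payoff=49.1931 vs cont=48.9833 → 49.1931 [stop]  node(6,1) S=72.0215 payoff=38.1985 vs cont=37.9887 → 38.1985 [stop]  node(6,2) S=84.9969 payoff=25.2231 vs cont=25.0132 → 25.2231 [stop]  node(6,3) S=100.3100 payoff=9.9100 vs cont=11.7082 → 11.7082 [wait]  node(6,4) S=118.3819 payoff=0.0000 vs cont=2.8755 → 2.8755 [wait]  node(6,5) S=139.7096 payoff=0.0000 vs cont=0.1638 → 0.1638 [wait]  node(6,6) S=164.8797 payoff=0.0000 vs cont=0.0000 → 0.0000 [wait]  ⇒ S*(6)=84.9969
t_5: node(5,0) S=66.2967 payoff=43.9233 vs cont=43.7135 → 43.9233 [stop]  node(5,1) S=78.2407 payoff=31.9793 vs cont=31.7695 → 31.9793 [stop]  node(5,2) S=92.3366 payoff=17.8834 vs cont=18.5545 → 18.5545 [wait]  node(5,3) S=108.9719 payoff=1.2481 vs cont=7.3590 → 7.3590 [wait]  node(5,4) S=128.6044 payoff=0.0000 vs cont=1.5417 → 1.5417 [wait]  node(5,5) S=151.7738 payoff=0.0000 vs cont=0.0833 → 0.0833 [wait]  ⇒ S*(5)=78.2407
t_4: node(4,0) S=72.0215 payoff=38.1985 vs cont=37.9887 → 38.1985 [stop]  node(4,1) S=84.9969 payoff=25.2231 vs cont=25.3420 → 25.3420 [wait]  node(4,2) S=100.3100 payoff=9.9100 vs cont=13.0348 → 13.0348 [wait]  node(4,3) S=118.3819 payoff=0.0000 vs cont=4.4952 → 4.4952 [wait]  node(4,4) S=139.7096 payoff=0.0000 vs cont=0.8243 → 0.8243 [wait]  ⇒ S*(4)=72.0215
t_3: node(3,0) S=78.2407 payoff=31.9793 vs cont=31.8277 → 31.9793 [stop]  node(3,1) S=92.3366 payoff=17.8834 vs cont=19.2648 → 19.2648 [wait]  node(3,2) S=108.9719 payoff=1.2481 vs cont=8.8267 → 8.8267 [wait]  node(3,3) S=128.6044 payoff=0.0000 vs cont=2.6884 → 2.6884 [wait]  ⇒ S*(3)=78.2407
t_2: node(2,0) S=84.9969 payoff=25.2231 vs cont=25.6899 → 25.6899 [wait]  node(2,1) S=100.3100 payoff=9.9100 vs cont=14.1148 → 14.1148 [wait]  node(2,2) S=118.3819 payoff=0.0000 vs cont=5.8029 → 5.8029 [wait]  ⇒ S*(2)=-
t_1: node(1,0) S=92.3366 payoff=17.8834 vs cont=19.9707 → 19.9707 [wait]  node(1,1) S=108.9719 payoff=1.2481 vs cont=10.0162 → 10.0162 [wait]  ⇒ S*(1)=-
t_0: node(0,0) S=100.3100 payoff=9.9100 vs cont=15.0562 → 15.0562 [wait]  ⇒ S*(0)=-

price = 15.0562
boundary = - - - 78.2407 72.0215 78.2407 84.9969 92.3366 100.3100
tree:
15.0562
19.9707 10.0162
25.6899 14.1148 5.8029
31.9793 19.2648 8.8267 2.6884
38.1985 25.3420 13.0348 4.4952 0.8243
43.9233 31.9793 18.5545 7.3590 1.5417 0.0833
49.1931 38.1985 25.2231 11.7082 2.8755 0.1638 0.0000
54.0440 43.9233 31.9793 17.8834 5.3472 0.3224 0.0000 0.0000
58.5093 49.1931 38.1985 25.2231 9.9100 0.6343 0.0000 0.0000 0.0000
62.6197 54.0440 43.9233 31.9793 17.8834 1.2481 0.0000 0.0000 0.0000 0.0000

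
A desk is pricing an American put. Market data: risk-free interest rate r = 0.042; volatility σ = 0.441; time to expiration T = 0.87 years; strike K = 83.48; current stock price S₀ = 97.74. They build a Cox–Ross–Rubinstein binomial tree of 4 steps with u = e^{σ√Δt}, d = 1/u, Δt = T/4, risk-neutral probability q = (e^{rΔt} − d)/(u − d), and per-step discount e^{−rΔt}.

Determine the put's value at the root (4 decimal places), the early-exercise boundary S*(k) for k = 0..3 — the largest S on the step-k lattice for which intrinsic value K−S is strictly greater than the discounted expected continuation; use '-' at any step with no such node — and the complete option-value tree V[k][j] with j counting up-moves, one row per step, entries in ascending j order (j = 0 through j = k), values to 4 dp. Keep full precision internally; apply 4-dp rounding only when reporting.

Δt=0.21750, u=1.22835, d=0.81410, q=0.47092, disc=e^(-rΔt)=0.99091
k=4 terminal: V=max(K-S,0) → 40.5472 18.7015 0.0000 0.0000 0.0000
k=3: j=0 S=52.7363 intr=30.7437 cont=29.9845 V=30.7437[EX]; j=1 S=79.5704 intr=3.9096 cont=9.8047 V=9.8047[hold]; j=2 S=120.0586 intr=0.0000 cont=0.0000 V=0.0000[hold]; j=3 S=181.1485 intr=0.0000 cont=0.0000 V=0.0000[hold]  S*(3)=52.7363
k=2: j=0 S=64.7785 intr=18.7015 cont=20.6933 V=20.6933[hold]; j=1 S=97.7400 intr=0.0000 cont=5.1403 V=5.1403[hold]; j=2 S=147.4735 intr=0.0000 cont=0.0000 V=0.0000[hold]  S*(2)=-
k=1: j=0 S=79.5704 intr=3.9096 cont=13.2476 V=13.2476[hold]; j=1 S=120.0586 intr=0.0000 cont=2.6949 V=2.6949[hold]  S*(1)=-
k=0: j=0 S=97.7400 intr=0.0000 cont=8.2029 V=8.2029[hold]  S*(0)=-

price = 8.2029
boundary = - - - 52.7363
tree:
8.2029
13.2476 2.6949
20.6933 5.1403 0.0000
30.7437 9.8047 0.0000 0.0000
40.5472 18.7015 0.0000 0.0000 0.0000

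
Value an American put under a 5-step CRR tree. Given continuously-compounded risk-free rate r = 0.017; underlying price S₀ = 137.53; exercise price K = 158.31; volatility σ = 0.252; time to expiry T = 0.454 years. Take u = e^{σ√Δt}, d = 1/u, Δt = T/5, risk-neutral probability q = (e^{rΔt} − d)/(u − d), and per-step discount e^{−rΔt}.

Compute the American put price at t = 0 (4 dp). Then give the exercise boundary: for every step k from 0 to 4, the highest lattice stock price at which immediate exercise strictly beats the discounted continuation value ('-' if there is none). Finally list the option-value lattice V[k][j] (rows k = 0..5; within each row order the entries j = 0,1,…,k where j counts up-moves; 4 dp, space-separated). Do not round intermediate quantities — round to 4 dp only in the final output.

Δt=0.09080, u=1.07889, d=0.92688, q=0.49119, disc=e^(-rΔt)=0.99846
k=5 terminal: V=max(K-S,0) → 64.2281 48.7978 30.8367 9.9299 0.0000 0.0000
k=4: j=0 S=101.5043 intr=56.8057 cont=56.5615 V=56.8057[EX]; j=1 S=118.1520 intr=40.1580 cont=39.9139 V=40.1580[EX]; j=2 S=137.5300 intr=20.7800 cont=20.5358 V=20.7800[EX]; j=3 S=160.0862 intr=0.0000 cont=5.0447 V=5.0447[hold]; j=4 S=186.3419 intr=0.0000 cont=0.0000 V=0.0000[hold]  S*(4)=137.5300
k=3: j=0 S=109.5122 intr=48.7978 cont=48.5536 V=48.7978[EX]; j=1 S=127.4733 intr=30.8367 cont=30.5925 V=30.8367[EX]; j=2 S=148.3801 intr=9.9299 cont=13.0309 V=13.0309[hold]; j=3 S=172.7159 intr=0.0000 cont=2.5628 V=2.5628[hold]  S*(3)=127.4733
k=2: j=0 S=118.1520 intr=40.1580 cont=39.9139 V=40.1580[EX]; j=1 S=137.5300 intr=20.7800 cont=22.0566 V=22.0566[hold]; j=2 S=160.0862 intr=0.0000 cont=7.8769 V=7.8769[hold]  S*(2)=118.1520
k=1: j=0 S=127.4733 intr=30.8367 cont=31.2186 V=31.2186[hold]; j=1 S=148.3801 intr=9.9299 cont=15.0685 V=15.0685[hold]  S*(1)=-
k=0: j=0 S=137.5300 intr=20.7800 cont=23.2500 V=23.2500[hold]  S*(0)=-

price = 23.2500
boundary = - - 118.1520 127.4733 137.5300
tree:
23.2500
31.2186 15.0685
40.1580 22.0566 7.8769
48.7978 30.8367 13.0309 2.5628
56.8057 40.1580 20.7800 5.0447 0.0000
64.2281 48.7978 30.8367 9.9299 0.0000 0.0000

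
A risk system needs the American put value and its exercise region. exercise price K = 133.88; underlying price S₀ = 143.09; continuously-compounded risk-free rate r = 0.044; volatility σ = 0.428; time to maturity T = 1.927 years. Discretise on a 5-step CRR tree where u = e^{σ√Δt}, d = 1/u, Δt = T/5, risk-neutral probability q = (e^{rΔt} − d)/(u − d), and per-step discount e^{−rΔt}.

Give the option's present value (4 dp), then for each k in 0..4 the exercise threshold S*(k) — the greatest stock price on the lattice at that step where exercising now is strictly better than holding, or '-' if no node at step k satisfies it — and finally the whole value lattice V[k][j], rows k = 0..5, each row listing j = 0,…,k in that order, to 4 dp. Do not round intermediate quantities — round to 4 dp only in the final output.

params: Δt=0.38540 u=1.30435 d=0.76667 q=0.46577 e^(-rΔt)=0.98319
t_5 payoffs: 95.9801 69.3997 24.1779 0.0000 0.0000 0.0000
t_4: node(4,0) S=49.4348 payoff=84.4452 vs cont=82.1941 → 84.4452 [stop]  node(4,1) S=84.1048 payoff=49.7752 vs cont=47.5240 → 49.7752 [stop]  node(4,2) S=143.0900 payoff=0.0000 vs cont=12.6994 → 12.6994 [wait]  node(4,3) S=243.4432 payoff=0.0000 vs cont=0.0000 → 0.0000 [wait]  node(4,4) S=414.1771 payoff=0.0000 vs cont=0.0000 → 0.0000 [wait]  ⇒ S*(4)=84.1048
t_3: node(3,0) S=64.4803 payoff=69.3997 vs cont=67.1486 → 69.3997 [stop]  node(3,1) S=109.7021 payoff=24.1779 vs cont=31.9598 → 31.9598 [wait]  node(3,2) S=186.6395 payoff=0.0000 vs cont=6.6703 → 6.6703 [wait]  node(3,3) S=317.5352 payoff=0.0000 vs cont=0.0000 → 0.0000 [wait]  ⇒ S*(3)=64.4803
t_2: node(2,0) S=84.1048 payoff=49.7752 vs cont=51.0877 → 51.0877 [wait]  node(2,1) S=143.0900 payoff=0.0000 vs cont=19.8414 → 19.8414 [wait]  node(2,2) S=243.4432 payoff=0.0000 vs cont=3.5036 → 3.5036 [wait]  ⇒ S*(2)=-
t_1: node(1,0) S=109.7021 payoff=24.1779 vs cont=35.9198 → 35.9198 [wait]  node(1,1) S=186.6395 payoff=0.0000 vs cont=12.0261 → 12.0261 [wait]  ⇒ S*(1)=-
t_0: node(0,0) S=143.0900 payoff=0.0000 vs cont=24.3740 → 24.3740 [wait]  ⇒ S*(0)=-

price = 24.3740
boundary = - - - 64.4803 84.1048
tree:
24.3740
35.9198 12.0261
51.0877 19.8414 3.5036
69.3997 31.9598 6.6703 0.0000
84.4452 49.7752 12.6994 0.0000 0.0000
95.9801 69.3997 24.1779 0.0000 0.0000 0.0000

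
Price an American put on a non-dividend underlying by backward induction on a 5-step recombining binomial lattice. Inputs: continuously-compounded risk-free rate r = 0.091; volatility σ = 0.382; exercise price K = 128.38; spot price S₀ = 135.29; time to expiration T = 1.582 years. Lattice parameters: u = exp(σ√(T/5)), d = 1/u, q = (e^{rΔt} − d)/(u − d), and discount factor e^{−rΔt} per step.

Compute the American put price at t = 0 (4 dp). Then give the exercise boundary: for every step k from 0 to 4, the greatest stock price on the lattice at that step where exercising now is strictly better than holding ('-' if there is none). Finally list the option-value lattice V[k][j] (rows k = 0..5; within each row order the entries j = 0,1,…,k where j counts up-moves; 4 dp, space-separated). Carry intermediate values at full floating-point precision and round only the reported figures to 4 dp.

params: Δt=0.31640 u=1.23970 d=0.80664 q=0.51394 e^(-rΔt)=0.97162
t_5 payoffs: 82.1765 57.3713 19.2491 0.0000 0.0000 0.0000
t_4: node(4,0) S=57.2787 payoff=71.1013 vs cont=67.4576 → 71.1013 [stop]  node(4,1) S=88.0298 payoff=40.3502 vs cont=36.7066 → 40.3502 [stop]  node(4,2) S=135.2900 payoff=0.0000 vs cont=9.0907 → 9.0907 [wait]  node(4,3) S=207.9227 payoff=0.0000 vs cont=0.0000 → 0.0000 [wait]  node(4,4) S=319.5495 payoff=0.0000 vs cont=0.0000 → 0.0000 [wait]  ⇒ S*(4)=88.0298
t_3: node(3,0) S=71.0087 payoff=57.3713 vs cont=53.7277 → 57.3713 [stop]  node(3,1) S=109.1309 payoff=19.2491 vs cont=23.5955 → 23.5955 [wait]  node(3,2) S=167.7196 payoff=0.0000 vs cont=4.2932 → 4.2932 [wait]  node(3,3) S=257.7627 payoff=0.0000 vs cont=0.0000 → 0.0000 [wait]  ⇒ S*(3)=71.0087
t_2: node(2,0) S=88.0298 payoff=40.3502 vs cont=38.8769 → 40.3502 [stop]  node(2,1) S=135.2900 payoff=0.0000 vs cont=13.2871 → 13.2871 [wait]  node(2,2) S=207.9227 payoff=0.0000 vs cont=2.0275 → 2.0275 [wait]  ⇒ S*(2)=88.0298
t_1: node(1,0) S=109.1309 payoff=19.2491 vs cont=25.6910 → 25.6910 [wait]  node(1,1) S=167.7196 payoff=0.0000 vs cont=7.2875 → 7.2875 [wait]  ⇒ S*(1)=-
t_0: node(0,0) S=135.2900 payoff=0.0000 vs cont=15.7720 → 15.7720 [wait]  ⇒ S*(0)=-

price = 15.7720
boundary = - - 88.0298 71.0087 88.0298
tree:
15.7720
25.6910 7.2875
40.3502 13.2871 2.0275
57.3713 23.5955 4.2932 0.0000
71.1013 40.3502 9.0907 0.0000 0.0000
82.1765 57.3713 19.2491 0.0000 0.0000 0.0000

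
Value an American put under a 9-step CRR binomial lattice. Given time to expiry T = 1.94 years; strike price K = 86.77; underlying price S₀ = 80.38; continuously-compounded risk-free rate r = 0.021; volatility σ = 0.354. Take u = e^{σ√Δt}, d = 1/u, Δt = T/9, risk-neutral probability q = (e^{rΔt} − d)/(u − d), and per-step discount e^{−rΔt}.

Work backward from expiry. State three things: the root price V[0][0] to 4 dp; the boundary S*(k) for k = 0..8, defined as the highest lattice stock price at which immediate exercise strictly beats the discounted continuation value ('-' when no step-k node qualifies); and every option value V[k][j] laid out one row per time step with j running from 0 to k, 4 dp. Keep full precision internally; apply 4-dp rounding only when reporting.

price = 18.0912
boundary = - - - - 41.6518 49.0922 41.6518 49.0922 57.8617
tree:
18.0912
23.8181 11.8775
30.4500 16.6502 6.6686
37.7001 22.6560 10.1116 2.8925
45.1182 29.7885 14.9185 4.8475 0.7399
51.4309 37.6778 21.2754 7.9717 1.4096 0.0000
56.7869 45.1182 29.0757 12.7799 2.6856 0.0000 0.0000
61.3311 51.4309 37.6778 19.7608 5.1166 0.0000 0.0000 0.0000
65.1866 56.7869 45.1182 28.9083 9.7481 0.0000 0.0000 0.0000 0.0000
68.4577 61.3311 51.4309 37.6778 18.5723 0.0000 0.0000 0.0000 0.0000 0.0000

params: Δt=0.21556 u=1.17863 d=0.84844 q=0.47274 e^(-rΔt)=0.99548
t_9 payoffs: 68.4577 61.3311 51.4309 37.6778 18.5723 0.0000 0.0000 0.0000 0.0000 0.0000
t_8: node(8,0) S=21.5834 payoff=65.1866 vs cont=64.7947 → 65.1866 [stop]  node(8,1) S=29.9831 payoff=56.7869 vs cont=56.3950 → 56.7869 [stop]  node(8,2) S=41.6518 payoff=45.1182 vs cont=44.7263 → 45.1182 [stop]  node(8,3) S=57.8617 payoff=28.9083 vs cont=28.5164 → 28.9083 [stop]  node(8,4) S=80.3800 payoff=6.3900 vs cont=9.7481 → 9.7481 [wait]  node(8,5) S=111.6619 payoff=0.0000 vs cont=0.0000 → 0.0000 [wait]  node(8,6) S=155.1179 payoff=0.0000 vs cont=0.0000 → 0.0000 [wait]  node(8,7) S=215.4859 payoff=0.0000 vs cont=0.0000 → 0.0000 [wait]  node(8,8) S=299.3475 payoff=0.0000 vs cont=0.0000 → 0.0000 [wait]  ⇒ S*(8)=57.8617
t_7: node(7,0) S=25.4389 payoff=61.3311 vs cont=60.9392 → 61.3311 [stop]  node(7,1) S=35.3391 payoff=51.4309 vs cont=51.0390 → 51.4309 [stop]  node(7,2) S=49.0922 payoff=37.6778 vs cont=37.2859 → 37.6778 [stop]  node(7,3) S=68.1977 payoff=18.5723 vs cont=19.7608 → 19.7608 [wait]  node(7,4) S=94.7385 payoff=0.0000 vs cont=5.1166 → 5.1166 [wait]  node(7,5) S=131.6083 payoff=0.0000 vs cont=0.0000 → 0.0000 [wait]  node(7,6) S=182.8270 payoff=0.0000 vs cont=0.0000 → 0.0000 [wait]  node(7,7) S=253.9787 payoff=0.0000 vs cont=0.0000 → 0.0000 [wait]  ⇒ S*(7)=49.0922
t_6: node(6,0) S=29.9831 payoff=56.7869 vs cont=56.3950 → 56.7869 [stop]  node(6,1) S=41.6518 payoff=45.1182 vs cont=44.7263 → 45.1182 [stop]  node(6,2) S=57.8617 payoff=28.9083 vs cont=29.0757 → 29.0757 [wait]  node(6,3) S=80.3800 payoff=6.3900 vs cont=12.7799 → 12.7799 [wait]  node(6,4) S=111.6619 payoff=0.0000 vs cont=2.6856 → 2.6856 [wait]  node(6,5) S=155.1179 payoff=0.0000 vs cont=0.0000 → 0.0000 [wait]  node(6,6) S=215.4859 payoff=0.0000 vs cont=0.0000 → 0.0000 [wait]  ⇒ S*(6)=41.6518
t_5: node(5,0) S=35.3391 payoff=51.4309 vs cont=51.0390 → 51.4309 [stop]  node(5,1) S=49.0922 payoff=37.6778 vs cont=37.3647 → 37.6778 [stop]  node(5,2) S=68.1977 payoff=18.5723 vs cont=21.2754 → 21.2754 [wait]  node(5,3) S=94.7385 payoff=0.0000 vs cont=7.9717 → 7.9717 [wait]  node(5,4) S=131.6083 payoff=0.0000 vs cont=1.4096 → 1.4096 [wait]  node(5,5) S=182.8270 payoff=0.0000 vs cont=0.0000 → 0.0000 [wait]  ⇒ S*(5)=49.0922
t_4: node(4,0) S=41.6518 payoff=45.1182 vs cont=44.7263 → 45.1182 [stop]  node(4,1) S=57.8617 payoff=28.9083 vs cont=29.7885 → 29.7885 [wait]  node(4,2) S=80.3800 payoff=6.3900 vs cont=14.9185 → 14.9185 [wait]  node(4,3) S=111.6619 payoff=0.0000 vs cont=4.8475 → 4.8475 [wait]  node(4,4) S=155.1179 payoff=0.0000 vs cont=0.7399 → 0.7399 [wait]  ⇒ S*(4)=41.6518
t_3: node(3,0) S=49.0922 payoff=37.6778 vs cont=37.7001 → 37.7001 [wait]  node(3,1) S=68.1977 payoff=18.5723 vs cont=22.6560 → 22.6560 [wait]  node(3,2) S=94.7385 payoff=0.0000 vs cont=10.1116 → 10.1116 [wait]  node(3,3) S=131.6083 payoff=0.0000 vs cont=2.8925 → 2.8925 [wait]  ⇒ S*(3)=-
t_2: node(2,0) S=57.8617 payoff=28.9083 vs cont=30.4500 → 30.4500 [wait]  node(2,1) S=80.3800 payoff=6.3900 vs cont=16.6502 → 16.6502 [wait]  node(2,2) S=111.6619 payoff=0.0000 vs cont=6.6686 → 6.6686 [wait]  ⇒ S*(2)=-
t_1: node(1,0) S=68.1977 payoff=18.5723 vs cont=23.8181 → 23.8181 [wait]  node(1,1) S=94.7385 payoff=0.0000 vs cont=11.8775 → 11.8775 [wait]  ⇒ S*(1)=-
t_0: node(0,0) S=80.3800 payoff=6.3900 vs cont=18.0912 → 18.0912 [wait]  ⇒ S*(0)=-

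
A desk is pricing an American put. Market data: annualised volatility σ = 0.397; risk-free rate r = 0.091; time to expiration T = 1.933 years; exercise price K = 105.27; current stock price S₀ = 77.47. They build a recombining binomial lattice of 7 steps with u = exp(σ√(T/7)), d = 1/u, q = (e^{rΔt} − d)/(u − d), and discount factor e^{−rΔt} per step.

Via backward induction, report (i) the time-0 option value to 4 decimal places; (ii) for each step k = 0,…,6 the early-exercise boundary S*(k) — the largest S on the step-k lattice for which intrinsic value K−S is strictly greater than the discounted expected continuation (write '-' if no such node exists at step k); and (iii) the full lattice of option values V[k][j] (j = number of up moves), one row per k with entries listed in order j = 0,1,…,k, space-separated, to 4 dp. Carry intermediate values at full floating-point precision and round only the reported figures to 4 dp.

params: Δt=0.27614 u=1.23198 d=0.81170 q=0.50858 e^(-rΔt)=0.97518
t_7 payoffs: 87.2849 77.9727 63.8390 42.3874 9.8287 0.0000 0.0000 0.0000
t_6: node(6,0) S=22.1573 payoff=83.1127 vs cont=80.5003 → 83.1127 [stop]  node(6,1) S=33.6296 payoff=71.6404 vs cont=69.0280 → 71.6404 [stop]  node(6,2) S=51.0420 payoff=54.2280 vs cont=51.6156 → 54.2280 [stop]  node(6,3) S=77.4700 payoff=27.8000 vs cont=25.1876 → 27.8000 [stop]  node(6,4) S=117.5816 payoff=0.0000 vs cont=4.7101 → 4.7101 [wait]  node(6,5) S=178.4616 payoff=0.0000 vs cont=0.0000 → 0.0000 [wait]  node(6,6) S=270.8635 payoff=0.0000 vs cont=0.0000 → 0.0000 [wait]  ⇒ S*(6)=77.4700
t_5: node(5,0) S=27.2973 payoff=77.9727 vs cont=75.3603 → 77.9727 [stop]  node(5,1) S=41.4310 payoff=63.8390 vs cont=61.2267 → 63.8390 [stop]  node(5,2) S=62.8826 payoff=42.3874 vs cont=39.7750 → 42.3874 [stop]  node(5,3) S=95.4413 payoff=9.8287 vs cont=15.6584 → 15.6584 [wait]  node(5,4) S=144.8578 payoff=0.0000 vs cont=2.2572 → 2.2572 [wait]  node(5,5) S=219.8607 payoff=0.0000 vs cont=0.0000 → 0.0000 [wait]  ⇒ S*(5)=62.8826
t_4: node(4,0) S=33.6296 payoff=71.6404 vs cont=69.0280 → 71.6404 [stop]  node(4,1) S=51.0420 payoff=54.2280 vs cont=51.6156 → 54.2280 [stop]  node(4,2) S=77.4700 payoff=27.8000 vs cont=28.0790 → 28.0790 [wait]  node(4,3) S=117.5816 payoff=0.0000 vs cont=8.6234 → 8.6234 [wait]  node(4,4) S=178.4616 payoff=0.0000 vs cont=1.0817 → 1.0817 [wait]  ⇒ S*(4)=51.0420
t_3: node(3,0) S=41.4310 payoff=63.8390 vs cont=61.2267 → 63.8390 [stop]  node(3,1) S=62.8826 payoff=42.3874 vs cont=39.9133 → 42.3874 [stop]  node(3,2) S=95.4413 payoff=9.8287 vs cont=17.7329 → 17.7329 [wait]  node(3,3) S=144.8578 payoff=0.0000 vs cont=4.6690 → 4.6690 [wait]  ⇒ S*(3)=62.8826
t_2: node(2,0) S=51.0420 payoff=54.2280 vs cont=51.6156 → 54.2280 [stop]  node(2,1) S=77.4700 payoff=27.8000 vs cont=29.1078 → 29.1078 [wait]  node(2,2) S=117.5816 payoff=0.0000 vs cont=10.8137 → 10.8137 [wait]  ⇒ S*(2)=51.0420
t_1: node(1,0) S=62.8826 payoff=42.3874 vs cont=40.4236 → 42.3874 [stop]  node(1,1) S=95.4413 payoff=9.8287 vs cont=19.3123 → 19.3123 [wait]  ⇒ S*(1)=62.8826
t_0: node(0,0) S=77.4700 payoff=27.8000 vs cont=29.8911 → 29.8911 [wait]  ⇒ S*(0)=-

price = 29.8911
boundary = - 62.8826 51.0420 62.8826 51.0420 62.8826 77.4700
tree:
29.8911
42.3874 19.3123
54.2280 29.1078 10.8137
63.8390 42.3874 17.7329 4.6690
71.6404 54.2280 28.0790 8.6234 1.0817
77.9727 63.8390 42.3874 15.6584 2.2572 0.0000
83.1127 71.6404 54.2280 27.8000 4.7101 0.0000 0.0000
87.2849 77.9727 63.8390 42.3874 9.8287 0.0000 0.0000 0.0000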